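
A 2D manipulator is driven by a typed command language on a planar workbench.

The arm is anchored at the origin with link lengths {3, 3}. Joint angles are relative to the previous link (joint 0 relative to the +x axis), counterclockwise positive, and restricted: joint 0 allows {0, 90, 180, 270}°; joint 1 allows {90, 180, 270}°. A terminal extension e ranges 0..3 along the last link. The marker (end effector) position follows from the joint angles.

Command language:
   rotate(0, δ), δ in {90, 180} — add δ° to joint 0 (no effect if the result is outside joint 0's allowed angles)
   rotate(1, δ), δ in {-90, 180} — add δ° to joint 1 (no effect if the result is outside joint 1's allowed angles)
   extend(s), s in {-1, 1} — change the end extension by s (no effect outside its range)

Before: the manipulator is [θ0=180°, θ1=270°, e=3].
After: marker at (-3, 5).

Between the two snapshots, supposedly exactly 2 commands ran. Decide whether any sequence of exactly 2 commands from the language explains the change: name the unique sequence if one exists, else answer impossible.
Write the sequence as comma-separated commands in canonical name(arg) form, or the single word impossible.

extend(1), extend(-1)

key: running extend(-1) before extend(1) would end elsewhere — order is forced
start: [θ0=180°, θ1=270°, e=3]
step 1 (extend(1)): [θ0=180°, θ1=270°, e=3]
step 2 (extend(-1)): [θ0=180°, θ1=270°, e=2]
no rival 2-sequence matches.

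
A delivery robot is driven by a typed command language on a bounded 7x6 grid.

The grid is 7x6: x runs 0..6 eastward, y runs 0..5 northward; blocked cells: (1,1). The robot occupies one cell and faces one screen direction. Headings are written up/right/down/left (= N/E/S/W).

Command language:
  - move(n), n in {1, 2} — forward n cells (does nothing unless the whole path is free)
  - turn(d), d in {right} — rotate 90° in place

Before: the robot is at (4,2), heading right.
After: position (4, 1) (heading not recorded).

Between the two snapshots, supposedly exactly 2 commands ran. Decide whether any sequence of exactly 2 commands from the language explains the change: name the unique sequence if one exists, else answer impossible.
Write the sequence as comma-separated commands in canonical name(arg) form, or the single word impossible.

key: order matters: swapping turn(right) and move(1) lands elsewhere
from: at (4,2), heading right
t=1 turn(right) ⇒ at (4,2), heading down
t=2 move(1) ⇒ at (4,1), heading down
no rival 2-sequence matches.

turn(right), move(1)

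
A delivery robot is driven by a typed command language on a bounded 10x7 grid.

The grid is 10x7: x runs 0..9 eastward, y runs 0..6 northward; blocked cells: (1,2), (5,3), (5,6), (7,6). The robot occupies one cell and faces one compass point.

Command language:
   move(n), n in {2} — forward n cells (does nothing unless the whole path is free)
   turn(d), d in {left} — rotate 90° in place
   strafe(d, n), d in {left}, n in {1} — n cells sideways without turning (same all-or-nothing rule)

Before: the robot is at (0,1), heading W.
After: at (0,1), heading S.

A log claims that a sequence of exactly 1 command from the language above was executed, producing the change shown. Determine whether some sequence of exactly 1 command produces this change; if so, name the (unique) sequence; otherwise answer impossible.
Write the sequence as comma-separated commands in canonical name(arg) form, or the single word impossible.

turn(left)

key: (0,1) unchanged — the single command moves nothing
t0: at (0,1), heading W
1. turn(left) → at (0,1), heading S
no rival 1-sequence matches.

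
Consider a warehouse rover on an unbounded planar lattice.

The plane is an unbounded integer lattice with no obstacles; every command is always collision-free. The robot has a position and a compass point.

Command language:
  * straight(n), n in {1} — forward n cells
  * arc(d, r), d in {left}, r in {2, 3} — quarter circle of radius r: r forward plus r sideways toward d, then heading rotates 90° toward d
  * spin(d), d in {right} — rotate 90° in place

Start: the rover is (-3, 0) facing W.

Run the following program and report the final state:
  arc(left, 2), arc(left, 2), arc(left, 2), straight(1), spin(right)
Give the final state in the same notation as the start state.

(-1, -1) facing E

initial: (-3, 0) facing W
step 1 (arc(left, 2)): (-5, -2) facing S
step 2 (arc(left, 2)): (-3, -4) facing E
step 3 (arc(left, 2)): (-1, -2) facing N
step 4 (straight(1)): (-1, -1) facing N
step 5 (spin(right)): (-1, -1) facing E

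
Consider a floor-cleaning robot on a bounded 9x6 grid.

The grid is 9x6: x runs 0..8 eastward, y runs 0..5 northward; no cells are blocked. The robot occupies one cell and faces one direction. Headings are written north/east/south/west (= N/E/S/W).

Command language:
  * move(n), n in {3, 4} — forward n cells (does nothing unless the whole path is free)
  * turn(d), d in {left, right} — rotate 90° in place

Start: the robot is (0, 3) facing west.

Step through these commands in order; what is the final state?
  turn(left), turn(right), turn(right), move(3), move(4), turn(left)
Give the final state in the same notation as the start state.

(0, 3) facing west

start: (0, 3) facing west
step 1 (turn(left)): (0, 3) facing south
step 2 (turn(right)): (0, 3) facing west
step 3 (turn(right)): (0, 3) facing north
step 4 (move(3)): (0, 3) facing north
step 5 (move(4)): (0, 3) facing north
step 6 (turn(left)): (0, 3) facing west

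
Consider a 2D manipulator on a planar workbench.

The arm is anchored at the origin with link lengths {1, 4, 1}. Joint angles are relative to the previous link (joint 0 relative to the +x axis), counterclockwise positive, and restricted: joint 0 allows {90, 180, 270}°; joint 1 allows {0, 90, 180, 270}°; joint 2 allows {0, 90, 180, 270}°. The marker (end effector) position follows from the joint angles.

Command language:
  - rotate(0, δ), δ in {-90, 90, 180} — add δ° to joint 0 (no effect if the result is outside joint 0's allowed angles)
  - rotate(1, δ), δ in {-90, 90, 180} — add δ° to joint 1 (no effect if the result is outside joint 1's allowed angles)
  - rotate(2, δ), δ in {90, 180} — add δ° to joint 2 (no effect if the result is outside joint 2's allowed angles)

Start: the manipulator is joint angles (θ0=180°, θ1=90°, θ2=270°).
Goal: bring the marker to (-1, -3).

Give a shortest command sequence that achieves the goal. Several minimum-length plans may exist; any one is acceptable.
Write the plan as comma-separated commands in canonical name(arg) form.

initial: joint angles (θ0=180°, θ1=90°, θ2=270°)
[1] after rotate(2, 180): joint angles (θ0=180°, θ1=90°, θ2=90°)
[2] after rotate(2, 90): joint angles (θ0=180°, θ1=90°, θ2=180°)
shorter routes all fall short; 2 is best.

rotate(2, 180), rotate(2, 90)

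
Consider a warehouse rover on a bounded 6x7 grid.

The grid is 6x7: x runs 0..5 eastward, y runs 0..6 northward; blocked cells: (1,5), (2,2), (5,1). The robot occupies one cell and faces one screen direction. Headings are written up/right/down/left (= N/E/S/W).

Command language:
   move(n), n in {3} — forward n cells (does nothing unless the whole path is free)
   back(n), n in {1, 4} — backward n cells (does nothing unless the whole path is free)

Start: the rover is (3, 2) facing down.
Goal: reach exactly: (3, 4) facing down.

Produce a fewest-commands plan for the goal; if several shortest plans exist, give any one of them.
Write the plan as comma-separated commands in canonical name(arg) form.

back(1), back(1)

start: (3, 2) facing down
[1] after back(1): (3, 3) facing down
[2] after back(1): (3, 4) facing down
minimal: 2 command(s), checked below 2.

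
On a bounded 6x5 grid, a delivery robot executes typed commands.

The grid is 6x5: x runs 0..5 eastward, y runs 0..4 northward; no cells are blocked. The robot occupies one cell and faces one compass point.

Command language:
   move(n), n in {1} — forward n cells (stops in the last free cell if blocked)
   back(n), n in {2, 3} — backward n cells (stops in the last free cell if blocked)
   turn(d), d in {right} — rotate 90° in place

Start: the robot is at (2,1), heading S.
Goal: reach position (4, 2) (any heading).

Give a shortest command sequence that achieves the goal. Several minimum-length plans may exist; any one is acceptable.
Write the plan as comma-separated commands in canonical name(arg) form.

start: at (2,1), heading S
1. back(2) → at (2,3), heading S
2. move(1) → at (2,2), heading S
3. turn(right) → at (2,2), heading W
4. back(2) → at (4,2), heading W
no 3-step plan works, so 4 is optimal.

back(2), move(1), turn(right), back(2)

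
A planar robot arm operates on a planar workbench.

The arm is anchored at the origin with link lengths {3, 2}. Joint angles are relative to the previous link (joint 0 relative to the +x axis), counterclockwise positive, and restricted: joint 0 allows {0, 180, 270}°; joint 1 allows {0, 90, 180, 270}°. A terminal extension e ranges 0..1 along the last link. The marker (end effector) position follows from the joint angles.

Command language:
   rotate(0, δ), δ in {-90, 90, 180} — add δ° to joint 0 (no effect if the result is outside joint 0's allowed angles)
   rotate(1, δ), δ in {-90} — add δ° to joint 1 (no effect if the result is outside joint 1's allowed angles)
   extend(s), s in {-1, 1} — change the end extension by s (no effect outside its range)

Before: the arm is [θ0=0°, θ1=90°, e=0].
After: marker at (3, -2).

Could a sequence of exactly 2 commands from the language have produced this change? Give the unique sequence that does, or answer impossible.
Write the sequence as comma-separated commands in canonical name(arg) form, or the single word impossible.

begin: [θ0=0°, θ1=90°, e=0]
[1] after rotate(1, -90): [θ0=0°, θ1=0°, e=0]
[2] after rotate(1, -90): [θ0=0°, θ1=270°, e=0]
uniquely the one of 36 2-step routes that fits.

rotate(1, -90), rotate(1, -90)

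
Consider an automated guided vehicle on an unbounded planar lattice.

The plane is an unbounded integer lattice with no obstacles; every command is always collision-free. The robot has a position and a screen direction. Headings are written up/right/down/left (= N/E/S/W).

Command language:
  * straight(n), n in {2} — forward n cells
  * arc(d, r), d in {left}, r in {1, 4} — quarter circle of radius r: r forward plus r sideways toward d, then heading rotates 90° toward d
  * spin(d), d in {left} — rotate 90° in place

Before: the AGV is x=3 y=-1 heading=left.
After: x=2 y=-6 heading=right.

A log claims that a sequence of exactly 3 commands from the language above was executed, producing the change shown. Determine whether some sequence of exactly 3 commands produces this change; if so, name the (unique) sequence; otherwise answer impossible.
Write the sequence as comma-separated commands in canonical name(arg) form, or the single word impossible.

arc(left, 4), arc(left, 1), straight(2)

key: cell and facing (now E) both changed — the 3 commands mix motion and turning
initial: x=3 y=-1 heading=left
t=1 arc(left, 4) ⇒ x=-1 y=-5 heading=down
t=2 arc(left, 1) ⇒ x=0 y=-6 heading=right
t=3 straight(2) ⇒ x=2 y=-6 heading=right
no other 3-command option fits: unique.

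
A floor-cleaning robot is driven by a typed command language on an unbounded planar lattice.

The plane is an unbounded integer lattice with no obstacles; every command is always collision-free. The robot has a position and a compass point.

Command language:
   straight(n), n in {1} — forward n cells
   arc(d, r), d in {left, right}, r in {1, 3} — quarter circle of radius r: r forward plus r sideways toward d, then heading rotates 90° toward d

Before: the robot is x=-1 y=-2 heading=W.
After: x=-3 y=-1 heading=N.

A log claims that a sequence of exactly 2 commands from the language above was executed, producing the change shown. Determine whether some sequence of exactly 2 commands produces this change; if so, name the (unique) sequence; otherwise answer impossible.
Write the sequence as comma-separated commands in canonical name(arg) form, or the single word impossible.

straight(1), arc(right, 1)

key: order matters: swapping straight(1) and arc(right, 1) lands elsewhere
from: x=-1 y=-2 heading=W
t=1 straight(1) ⇒ x=-2 y=-2 heading=W
t=2 arc(right, 1) ⇒ x=-3 y=-1 heading=N
uniquely the one of 25 2-step routes that fits.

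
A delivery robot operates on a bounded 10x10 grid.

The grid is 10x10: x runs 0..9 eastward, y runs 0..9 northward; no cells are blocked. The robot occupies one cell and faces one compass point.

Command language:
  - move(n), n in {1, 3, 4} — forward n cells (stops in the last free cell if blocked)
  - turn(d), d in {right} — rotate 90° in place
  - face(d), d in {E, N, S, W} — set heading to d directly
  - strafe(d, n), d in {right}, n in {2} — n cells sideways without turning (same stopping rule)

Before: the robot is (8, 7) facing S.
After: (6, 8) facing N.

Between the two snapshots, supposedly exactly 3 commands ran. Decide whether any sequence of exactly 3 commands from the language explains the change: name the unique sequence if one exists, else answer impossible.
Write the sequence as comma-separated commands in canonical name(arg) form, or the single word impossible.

strafe(right, 2), face(N), move(1)

key: position moved to (6,8) AND the heading swung to N — translation plus rotation needed
initial: (8, 7) facing S
[1] after strafe(right, 2): (6, 7) facing S
[2] after face(N): (6, 7) facing N
[3] after move(1): (6, 8) facing N
no other 3-command option fits: unique.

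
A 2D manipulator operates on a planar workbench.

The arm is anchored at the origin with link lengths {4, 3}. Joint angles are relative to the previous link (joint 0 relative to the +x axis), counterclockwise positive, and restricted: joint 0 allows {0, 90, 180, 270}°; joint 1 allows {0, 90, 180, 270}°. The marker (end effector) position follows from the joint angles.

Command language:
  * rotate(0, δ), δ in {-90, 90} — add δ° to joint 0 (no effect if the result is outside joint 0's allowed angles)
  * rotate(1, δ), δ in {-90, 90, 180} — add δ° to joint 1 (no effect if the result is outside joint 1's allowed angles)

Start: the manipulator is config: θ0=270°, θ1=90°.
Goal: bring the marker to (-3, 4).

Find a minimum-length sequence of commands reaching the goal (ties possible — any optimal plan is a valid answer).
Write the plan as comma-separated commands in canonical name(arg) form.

rotate(0, 90), rotate(0, 90)

t0: config: θ0=270°, θ1=90°
t=1 rotate(0, 90) ⇒ config: θ0=0°, θ1=90°
t=2 rotate(0, 90) ⇒ config: θ0=90°, θ1=90°
no 1-step plan works, so 2 is optimal.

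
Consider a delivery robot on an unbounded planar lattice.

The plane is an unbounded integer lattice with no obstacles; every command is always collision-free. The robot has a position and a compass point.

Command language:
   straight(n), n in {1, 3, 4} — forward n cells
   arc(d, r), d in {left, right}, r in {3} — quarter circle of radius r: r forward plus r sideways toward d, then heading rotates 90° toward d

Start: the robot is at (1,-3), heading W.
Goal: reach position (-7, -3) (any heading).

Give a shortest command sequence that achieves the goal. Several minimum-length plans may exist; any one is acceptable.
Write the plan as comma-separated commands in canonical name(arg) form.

t0: at (1,-3), heading W
step 1 (straight(4)): at (-3,-3), heading W
step 2 (straight(4)): at (-7,-3), heading W
shorter routes all fall short; 2 is best.

straight(4), straight(4)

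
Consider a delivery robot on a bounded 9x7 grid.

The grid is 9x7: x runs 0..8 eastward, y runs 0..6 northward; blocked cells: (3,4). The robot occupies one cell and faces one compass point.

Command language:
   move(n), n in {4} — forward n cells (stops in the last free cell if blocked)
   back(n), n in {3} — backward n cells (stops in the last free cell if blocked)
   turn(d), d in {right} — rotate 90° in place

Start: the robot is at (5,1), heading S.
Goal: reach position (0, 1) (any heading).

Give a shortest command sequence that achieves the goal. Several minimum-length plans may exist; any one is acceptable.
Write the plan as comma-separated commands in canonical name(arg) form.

turn(right), move(4), move(4)

begin: at (5,1), heading S
1. turn(right) → at (5,1), heading W
2. move(4) → at (1,1), heading W
3. move(4) → at (0,1), heading W
no 2-step plan works, so 3 is optimal.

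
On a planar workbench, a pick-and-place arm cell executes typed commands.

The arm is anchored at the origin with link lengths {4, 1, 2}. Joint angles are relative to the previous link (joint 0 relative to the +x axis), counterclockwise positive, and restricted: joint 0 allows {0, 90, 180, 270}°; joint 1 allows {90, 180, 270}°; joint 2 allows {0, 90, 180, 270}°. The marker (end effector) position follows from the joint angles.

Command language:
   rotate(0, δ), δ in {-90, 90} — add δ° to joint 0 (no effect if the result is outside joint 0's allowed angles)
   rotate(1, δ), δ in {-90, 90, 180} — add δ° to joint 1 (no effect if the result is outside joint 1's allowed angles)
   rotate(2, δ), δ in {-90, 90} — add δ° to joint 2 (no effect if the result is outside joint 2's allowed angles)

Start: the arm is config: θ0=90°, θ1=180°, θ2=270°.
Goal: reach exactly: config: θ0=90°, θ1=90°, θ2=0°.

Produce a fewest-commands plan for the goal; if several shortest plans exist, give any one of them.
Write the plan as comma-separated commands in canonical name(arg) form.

rotate(1, -90), rotate(2, 90)

begin: config: θ0=90°, θ1=180°, θ2=270°
1. rotate(1, -90) → config: θ0=90°, θ1=90°, θ2=270°
2. rotate(2, 90) → config: θ0=90°, θ1=90°, θ2=0°
minimal: 2 command(s), checked below 2.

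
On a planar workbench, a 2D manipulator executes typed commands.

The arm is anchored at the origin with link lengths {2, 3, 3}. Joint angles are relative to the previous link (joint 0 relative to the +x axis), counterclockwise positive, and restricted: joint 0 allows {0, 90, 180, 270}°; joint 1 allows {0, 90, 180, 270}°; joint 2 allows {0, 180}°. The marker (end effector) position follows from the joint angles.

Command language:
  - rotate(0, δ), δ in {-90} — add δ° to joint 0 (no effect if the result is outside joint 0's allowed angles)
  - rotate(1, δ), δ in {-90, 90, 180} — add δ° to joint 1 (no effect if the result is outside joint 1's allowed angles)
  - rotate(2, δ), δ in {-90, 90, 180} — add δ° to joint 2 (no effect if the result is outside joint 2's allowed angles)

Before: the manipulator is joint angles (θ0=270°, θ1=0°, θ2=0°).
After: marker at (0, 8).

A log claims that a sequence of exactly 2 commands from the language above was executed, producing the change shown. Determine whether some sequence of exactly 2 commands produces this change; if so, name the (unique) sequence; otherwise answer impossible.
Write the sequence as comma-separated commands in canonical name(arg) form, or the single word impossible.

start: joint angles (θ0=270°, θ1=0°, θ2=0°)
1. rotate(0, -90) → joint angles (θ0=180°, θ1=0°, θ2=0°)
2. rotate(0, -90) → joint angles (θ0=90°, θ1=0°, θ2=0°)
uniquely the one of 49 2-step routes that fits.

rotate(0, -90), rotate(0, -90)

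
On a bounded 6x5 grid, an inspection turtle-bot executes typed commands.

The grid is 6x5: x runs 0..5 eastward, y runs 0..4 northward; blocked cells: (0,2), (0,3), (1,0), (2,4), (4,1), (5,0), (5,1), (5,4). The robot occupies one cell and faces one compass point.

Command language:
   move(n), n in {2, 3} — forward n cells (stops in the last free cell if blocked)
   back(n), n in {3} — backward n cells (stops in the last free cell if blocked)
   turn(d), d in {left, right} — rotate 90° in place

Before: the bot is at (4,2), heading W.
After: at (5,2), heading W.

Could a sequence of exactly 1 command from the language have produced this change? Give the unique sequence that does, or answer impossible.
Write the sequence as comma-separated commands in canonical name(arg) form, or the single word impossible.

key: heading stays W — the single command does not turn
from: at (4,2), heading W
step 1 (back(3)): at (5,2), heading W
uniquely the one of 5 1-step routes that fits.

back(3)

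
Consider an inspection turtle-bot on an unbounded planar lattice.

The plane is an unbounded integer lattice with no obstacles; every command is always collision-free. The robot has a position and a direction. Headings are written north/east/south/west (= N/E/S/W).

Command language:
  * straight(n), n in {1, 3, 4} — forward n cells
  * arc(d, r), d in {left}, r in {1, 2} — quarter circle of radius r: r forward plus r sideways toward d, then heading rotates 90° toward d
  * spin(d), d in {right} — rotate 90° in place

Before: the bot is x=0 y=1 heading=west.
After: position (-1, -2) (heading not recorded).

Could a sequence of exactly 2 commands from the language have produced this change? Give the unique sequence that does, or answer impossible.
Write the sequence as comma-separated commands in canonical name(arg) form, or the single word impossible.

key: order matters: swapping arc(left, 2) and arc(left, 1) lands elsewhere
begin: x=0 y=1 heading=west
step 1 (arc(left, 2)): x=-2 y=-1 heading=south
step 2 (arc(left, 1)): x=-1 y=-2 heading=east
no rival 2-sequence matches.

arc(left, 2), arc(left, 1)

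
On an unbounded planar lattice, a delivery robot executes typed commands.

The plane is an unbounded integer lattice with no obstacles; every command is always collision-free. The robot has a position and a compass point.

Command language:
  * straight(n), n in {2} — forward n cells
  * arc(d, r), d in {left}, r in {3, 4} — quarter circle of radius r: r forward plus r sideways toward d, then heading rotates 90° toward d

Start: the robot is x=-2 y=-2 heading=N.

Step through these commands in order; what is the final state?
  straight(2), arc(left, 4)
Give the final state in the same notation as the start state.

from: x=-2 y=-2 heading=N
1. straight(2) → x=-2 y=0 heading=N
2. arc(left, 4) → x=-6 y=4 heading=W

x=-6 y=4 heading=W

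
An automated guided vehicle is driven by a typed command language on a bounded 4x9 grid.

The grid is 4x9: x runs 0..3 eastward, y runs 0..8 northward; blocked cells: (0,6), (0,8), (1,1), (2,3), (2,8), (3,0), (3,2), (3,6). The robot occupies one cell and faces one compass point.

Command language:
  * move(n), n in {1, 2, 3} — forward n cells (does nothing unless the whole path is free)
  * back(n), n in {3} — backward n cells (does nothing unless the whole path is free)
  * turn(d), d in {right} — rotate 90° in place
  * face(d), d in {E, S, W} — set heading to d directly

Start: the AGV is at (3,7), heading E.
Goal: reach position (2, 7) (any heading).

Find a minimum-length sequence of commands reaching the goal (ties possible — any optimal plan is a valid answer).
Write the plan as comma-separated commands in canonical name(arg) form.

face(W), move(1)

begin: at (3,7), heading E
[1] after face(W): at (3,7), heading W
[2] after move(1): at (2,7), heading W
nothing shorter than 2 reaches the goal.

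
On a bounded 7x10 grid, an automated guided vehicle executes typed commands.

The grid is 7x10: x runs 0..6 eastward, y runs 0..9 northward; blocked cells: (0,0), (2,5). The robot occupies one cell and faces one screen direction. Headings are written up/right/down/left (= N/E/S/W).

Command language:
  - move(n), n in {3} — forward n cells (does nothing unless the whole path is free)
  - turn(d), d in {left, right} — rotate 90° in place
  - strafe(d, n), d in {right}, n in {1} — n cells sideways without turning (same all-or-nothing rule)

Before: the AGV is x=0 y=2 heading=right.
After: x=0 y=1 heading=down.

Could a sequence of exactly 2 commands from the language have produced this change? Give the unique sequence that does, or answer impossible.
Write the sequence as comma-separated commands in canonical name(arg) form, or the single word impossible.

strafe(right, 1), turn(right)

key: order matters: swapping strafe(right, 1) and turn(right) lands elsewhere
begin: x=0 y=2 heading=right
t=1 strafe(right, 1) ⇒ x=0 y=1 heading=right
t=2 turn(right) ⇒ x=0 y=1 heading=down
no rival 2-sequence matches.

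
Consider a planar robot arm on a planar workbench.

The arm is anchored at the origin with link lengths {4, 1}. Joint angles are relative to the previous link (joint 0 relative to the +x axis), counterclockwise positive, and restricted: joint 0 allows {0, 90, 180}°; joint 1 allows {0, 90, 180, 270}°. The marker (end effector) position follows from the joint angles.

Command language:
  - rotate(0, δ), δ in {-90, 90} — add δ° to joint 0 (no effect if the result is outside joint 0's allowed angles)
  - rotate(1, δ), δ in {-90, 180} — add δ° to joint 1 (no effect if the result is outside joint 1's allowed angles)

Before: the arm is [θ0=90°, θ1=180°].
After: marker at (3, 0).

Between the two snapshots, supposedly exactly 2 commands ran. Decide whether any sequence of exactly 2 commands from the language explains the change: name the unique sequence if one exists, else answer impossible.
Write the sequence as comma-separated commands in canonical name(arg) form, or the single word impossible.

rotate(0, -90), rotate(0, -90)

begin: [θ0=90°, θ1=180°]
step 1 (rotate(0, -90)): [θ0=0°, θ1=180°]
step 2 (rotate(0, -90)): [θ0=0°, θ1=180°]
uniquely the one of 16 2-step routes that fits.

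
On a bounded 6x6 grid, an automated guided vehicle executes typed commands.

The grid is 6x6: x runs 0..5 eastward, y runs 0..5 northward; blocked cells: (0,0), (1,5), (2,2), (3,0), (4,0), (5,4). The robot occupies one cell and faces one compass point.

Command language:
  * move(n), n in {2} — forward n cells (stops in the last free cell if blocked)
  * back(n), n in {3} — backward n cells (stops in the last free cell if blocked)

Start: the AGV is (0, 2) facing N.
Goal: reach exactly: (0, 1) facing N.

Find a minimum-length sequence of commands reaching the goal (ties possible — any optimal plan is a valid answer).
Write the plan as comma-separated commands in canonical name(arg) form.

back(3)

start: (0, 2) facing N
1. back(3) → (0, 1) facing N
shorter routes all fall short; 1 is best.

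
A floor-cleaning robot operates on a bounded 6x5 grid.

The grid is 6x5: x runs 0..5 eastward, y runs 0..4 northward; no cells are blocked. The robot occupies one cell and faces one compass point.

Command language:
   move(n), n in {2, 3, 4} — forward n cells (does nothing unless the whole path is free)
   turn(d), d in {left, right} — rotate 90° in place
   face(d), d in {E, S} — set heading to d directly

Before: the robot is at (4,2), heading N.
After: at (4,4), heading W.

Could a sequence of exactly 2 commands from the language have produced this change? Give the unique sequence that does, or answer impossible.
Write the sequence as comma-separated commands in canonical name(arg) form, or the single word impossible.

key: order matters: swapping move(2) and turn(left) lands elsewhere
t0: at (4,2), heading N
[1] after move(2): at (4,4), heading N
[2] after turn(left): at (4,4), heading W
all 49 alternatives checked — unique.

move(2), turn(left)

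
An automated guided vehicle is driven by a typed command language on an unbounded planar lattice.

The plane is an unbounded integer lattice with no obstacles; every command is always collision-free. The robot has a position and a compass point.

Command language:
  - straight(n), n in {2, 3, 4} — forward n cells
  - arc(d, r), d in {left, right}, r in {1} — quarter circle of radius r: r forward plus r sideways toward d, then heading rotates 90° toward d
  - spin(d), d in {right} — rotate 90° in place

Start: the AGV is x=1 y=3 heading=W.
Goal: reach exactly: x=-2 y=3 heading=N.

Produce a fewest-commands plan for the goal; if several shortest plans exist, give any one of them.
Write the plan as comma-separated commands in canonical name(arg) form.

from: x=1 y=3 heading=W
t=1 straight(3) ⇒ x=-2 y=3 heading=W
t=2 spin(right) ⇒ x=-2 y=3 heading=N
minimal: 2 command(s), checked below 2.

straight(3), spin(right)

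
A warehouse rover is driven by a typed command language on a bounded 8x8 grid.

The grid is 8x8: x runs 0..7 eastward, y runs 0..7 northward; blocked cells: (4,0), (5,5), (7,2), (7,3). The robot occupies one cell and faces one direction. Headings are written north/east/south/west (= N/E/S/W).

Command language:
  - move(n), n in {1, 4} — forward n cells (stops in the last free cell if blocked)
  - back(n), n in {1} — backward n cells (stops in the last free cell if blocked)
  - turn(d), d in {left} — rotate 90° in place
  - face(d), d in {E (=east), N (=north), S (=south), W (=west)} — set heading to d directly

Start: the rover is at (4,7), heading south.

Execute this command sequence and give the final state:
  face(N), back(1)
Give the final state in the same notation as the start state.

at (4,6), heading north

begin: at (4,7), heading south
[1] after face(N): at (4,7), heading north
[2] after back(1): at (4,6), heading north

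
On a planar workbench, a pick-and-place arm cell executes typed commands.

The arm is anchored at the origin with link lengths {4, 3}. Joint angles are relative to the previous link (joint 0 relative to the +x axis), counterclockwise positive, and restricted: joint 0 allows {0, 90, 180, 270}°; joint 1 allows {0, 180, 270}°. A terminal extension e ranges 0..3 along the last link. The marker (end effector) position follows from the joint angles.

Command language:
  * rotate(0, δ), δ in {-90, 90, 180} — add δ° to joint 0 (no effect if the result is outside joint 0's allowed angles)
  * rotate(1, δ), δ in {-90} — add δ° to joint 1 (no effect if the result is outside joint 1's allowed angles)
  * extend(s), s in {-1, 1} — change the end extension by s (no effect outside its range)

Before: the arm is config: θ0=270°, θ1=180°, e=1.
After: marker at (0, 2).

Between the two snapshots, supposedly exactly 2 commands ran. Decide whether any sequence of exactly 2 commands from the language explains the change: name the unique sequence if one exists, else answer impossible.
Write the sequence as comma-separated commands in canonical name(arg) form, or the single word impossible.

start: config: θ0=270°, θ1=180°, e=1
[1] after extend(1): config: θ0=270°, θ1=180°, e=2
[2] after extend(1): config: θ0=270°, θ1=180°, e=3
all 36 alternatives checked — unique.

extend(1), extend(1)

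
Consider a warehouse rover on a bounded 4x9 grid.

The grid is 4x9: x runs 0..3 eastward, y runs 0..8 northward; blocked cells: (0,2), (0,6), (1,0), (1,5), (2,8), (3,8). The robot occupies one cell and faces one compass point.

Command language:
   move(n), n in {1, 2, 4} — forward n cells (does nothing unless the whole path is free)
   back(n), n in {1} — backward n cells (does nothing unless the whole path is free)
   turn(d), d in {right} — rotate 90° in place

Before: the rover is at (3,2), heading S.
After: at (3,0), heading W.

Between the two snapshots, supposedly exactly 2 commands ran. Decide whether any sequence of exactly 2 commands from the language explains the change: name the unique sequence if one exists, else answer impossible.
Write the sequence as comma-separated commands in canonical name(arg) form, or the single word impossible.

key: position moved to (3,0) AND the heading swung to W — translation plus rotation needed
t0: at (3,2), heading S
1. move(2) → at (3,0), heading S
2. turn(right) → at (3,0), heading W
all 25 alternatives checked — unique.

move(2), turn(right)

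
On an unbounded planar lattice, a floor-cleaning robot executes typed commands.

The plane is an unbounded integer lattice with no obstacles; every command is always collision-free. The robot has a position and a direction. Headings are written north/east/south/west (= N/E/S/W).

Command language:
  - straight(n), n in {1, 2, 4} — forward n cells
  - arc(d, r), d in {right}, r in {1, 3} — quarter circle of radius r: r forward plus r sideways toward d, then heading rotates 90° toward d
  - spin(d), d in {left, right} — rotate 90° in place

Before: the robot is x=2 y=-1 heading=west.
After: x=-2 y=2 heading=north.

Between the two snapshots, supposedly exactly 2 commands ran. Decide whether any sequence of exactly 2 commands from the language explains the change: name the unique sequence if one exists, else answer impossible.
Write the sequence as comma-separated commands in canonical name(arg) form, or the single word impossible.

straight(1), arc(right, 3)

key: cell and facing (now N) both changed — the 2 commands mix motion and turning
t0: x=2 y=-1 heading=west
1. straight(1) → x=1 y=-1 heading=west
2. arc(right, 3) → x=-2 y=2 heading=north
no rival 2-sequence matches.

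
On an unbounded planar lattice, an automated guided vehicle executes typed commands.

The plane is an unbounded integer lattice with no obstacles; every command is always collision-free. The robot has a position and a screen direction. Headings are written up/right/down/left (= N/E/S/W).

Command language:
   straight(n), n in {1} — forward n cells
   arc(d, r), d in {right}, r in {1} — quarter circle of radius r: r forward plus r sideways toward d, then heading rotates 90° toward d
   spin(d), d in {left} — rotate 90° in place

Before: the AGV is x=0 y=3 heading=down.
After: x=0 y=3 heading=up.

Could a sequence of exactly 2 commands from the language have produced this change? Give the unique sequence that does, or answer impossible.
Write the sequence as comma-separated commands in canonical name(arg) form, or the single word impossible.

key: (0,3) unmoved — no command in the sequence translates
begin: x=0 y=3 heading=down
[1] after spin(left): x=0 y=3 heading=right
[2] after spin(left): x=0 y=3 heading=up
no other 2-command option fits: unique.

spin(left), spin(left)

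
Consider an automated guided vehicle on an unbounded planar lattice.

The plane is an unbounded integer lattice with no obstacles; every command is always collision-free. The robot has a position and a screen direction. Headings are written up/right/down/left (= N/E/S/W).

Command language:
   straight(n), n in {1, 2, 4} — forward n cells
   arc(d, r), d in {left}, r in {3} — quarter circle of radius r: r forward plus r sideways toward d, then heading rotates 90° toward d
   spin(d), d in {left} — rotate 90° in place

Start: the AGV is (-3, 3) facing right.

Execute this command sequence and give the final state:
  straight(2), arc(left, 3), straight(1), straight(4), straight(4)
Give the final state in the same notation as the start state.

initial: (-3, 3) facing right
[1] after straight(2): (-1, 3) facing right
[2] after arc(left, 3): (2, 6) facing up
[3] after straight(1): (2, 7) facing up
[4] after straight(4): (2, 11) facing up
[5] after straight(4): (2, 15) facing up

(2, 15) facing up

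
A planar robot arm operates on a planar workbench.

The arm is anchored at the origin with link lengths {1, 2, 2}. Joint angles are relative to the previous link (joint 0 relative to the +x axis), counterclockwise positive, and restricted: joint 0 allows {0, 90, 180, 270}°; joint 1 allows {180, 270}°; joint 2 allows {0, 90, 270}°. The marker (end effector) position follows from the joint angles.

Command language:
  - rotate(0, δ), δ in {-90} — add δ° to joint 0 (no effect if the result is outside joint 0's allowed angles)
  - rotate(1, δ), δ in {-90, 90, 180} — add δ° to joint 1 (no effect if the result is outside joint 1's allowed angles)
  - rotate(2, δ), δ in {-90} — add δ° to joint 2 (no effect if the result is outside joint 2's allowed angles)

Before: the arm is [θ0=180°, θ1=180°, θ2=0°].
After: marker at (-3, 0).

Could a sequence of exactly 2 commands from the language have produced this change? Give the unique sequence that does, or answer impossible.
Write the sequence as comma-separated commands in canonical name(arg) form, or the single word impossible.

rotate(0, -90), rotate(0, -90)

begin: [θ0=180°, θ1=180°, θ2=0°]
t=1 rotate(0, -90) ⇒ [θ0=90°, θ1=180°, θ2=0°]
t=2 rotate(0, -90) ⇒ [θ0=0°, θ1=180°, θ2=0°]
no rival 2-sequence matches.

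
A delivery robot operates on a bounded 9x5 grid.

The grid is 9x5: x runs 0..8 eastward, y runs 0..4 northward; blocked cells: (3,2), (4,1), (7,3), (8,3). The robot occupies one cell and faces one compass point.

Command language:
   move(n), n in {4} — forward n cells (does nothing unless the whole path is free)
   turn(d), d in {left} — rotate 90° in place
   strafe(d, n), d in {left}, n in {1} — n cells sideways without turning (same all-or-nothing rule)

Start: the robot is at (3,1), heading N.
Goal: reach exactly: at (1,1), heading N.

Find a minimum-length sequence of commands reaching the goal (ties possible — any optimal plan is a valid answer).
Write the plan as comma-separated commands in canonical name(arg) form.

initial: at (3,1), heading N
1. strafe(left, 1) → at (2,1), heading N
2. strafe(left, 1) → at (1,1), heading N
no 1-step plan works, so 2 is optimal.

strafe(left, 1), strafe(left, 1)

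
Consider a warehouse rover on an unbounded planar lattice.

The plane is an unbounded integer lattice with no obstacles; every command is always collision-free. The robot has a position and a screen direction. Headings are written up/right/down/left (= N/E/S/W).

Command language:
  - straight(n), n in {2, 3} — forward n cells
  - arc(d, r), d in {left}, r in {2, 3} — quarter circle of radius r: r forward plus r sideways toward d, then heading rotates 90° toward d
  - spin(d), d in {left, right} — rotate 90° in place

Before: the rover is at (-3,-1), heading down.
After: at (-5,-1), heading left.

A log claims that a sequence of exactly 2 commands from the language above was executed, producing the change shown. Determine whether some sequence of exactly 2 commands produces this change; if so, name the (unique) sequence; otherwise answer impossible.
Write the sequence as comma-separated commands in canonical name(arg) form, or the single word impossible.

key: order matters: swapping spin(right) and straight(2) lands elsewhere
initial: at (-3,-1), heading down
1. spin(right) → at (-3,-1), heading left
2. straight(2) → at (-5,-1), heading left
no rival 2-sequence matches.

spin(right), straight(2)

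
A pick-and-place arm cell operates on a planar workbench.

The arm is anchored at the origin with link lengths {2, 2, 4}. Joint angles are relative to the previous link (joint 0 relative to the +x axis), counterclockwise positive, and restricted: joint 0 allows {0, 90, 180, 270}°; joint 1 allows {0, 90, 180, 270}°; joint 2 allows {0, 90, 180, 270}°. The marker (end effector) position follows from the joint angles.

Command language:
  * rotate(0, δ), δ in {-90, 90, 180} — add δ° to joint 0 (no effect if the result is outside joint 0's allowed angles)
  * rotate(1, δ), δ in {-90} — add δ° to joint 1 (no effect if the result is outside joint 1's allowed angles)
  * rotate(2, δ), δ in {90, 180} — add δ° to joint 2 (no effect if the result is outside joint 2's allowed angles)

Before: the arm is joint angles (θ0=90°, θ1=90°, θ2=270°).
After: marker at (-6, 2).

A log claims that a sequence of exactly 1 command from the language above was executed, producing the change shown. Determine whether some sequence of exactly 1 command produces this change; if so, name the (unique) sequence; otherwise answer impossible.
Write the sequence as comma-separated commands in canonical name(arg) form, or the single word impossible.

rotate(2, 90)

begin: joint angles (θ0=90°, θ1=90°, θ2=270°)
1. rotate(2, 90) → joint angles (θ0=90°, θ1=90°, θ2=0°)
no other 1-command option fits: unique.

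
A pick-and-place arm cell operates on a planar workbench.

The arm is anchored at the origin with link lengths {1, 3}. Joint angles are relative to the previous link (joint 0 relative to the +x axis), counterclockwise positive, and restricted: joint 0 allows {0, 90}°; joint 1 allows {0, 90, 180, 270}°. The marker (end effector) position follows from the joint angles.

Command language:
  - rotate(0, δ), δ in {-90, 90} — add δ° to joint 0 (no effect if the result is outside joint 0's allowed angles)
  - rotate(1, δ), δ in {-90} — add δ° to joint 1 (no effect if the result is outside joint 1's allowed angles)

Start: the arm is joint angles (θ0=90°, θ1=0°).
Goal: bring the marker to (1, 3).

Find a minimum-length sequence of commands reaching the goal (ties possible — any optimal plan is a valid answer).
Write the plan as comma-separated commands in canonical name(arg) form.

rotate(1, -90), rotate(1, -90), rotate(1, -90), rotate(0, -90)

t0: joint angles (θ0=90°, θ1=0°)
[1] after rotate(1, -90): joint angles (θ0=90°, θ1=270°)
[2] after rotate(1, -90): joint angles (θ0=90°, θ1=180°)
[3] after rotate(1, -90): joint angles (θ0=90°, θ1=90°)
[4] after rotate(0, -90): joint angles (θ0=0°, θ1=90°)
no 3-step plan works, so 4 is optimal.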